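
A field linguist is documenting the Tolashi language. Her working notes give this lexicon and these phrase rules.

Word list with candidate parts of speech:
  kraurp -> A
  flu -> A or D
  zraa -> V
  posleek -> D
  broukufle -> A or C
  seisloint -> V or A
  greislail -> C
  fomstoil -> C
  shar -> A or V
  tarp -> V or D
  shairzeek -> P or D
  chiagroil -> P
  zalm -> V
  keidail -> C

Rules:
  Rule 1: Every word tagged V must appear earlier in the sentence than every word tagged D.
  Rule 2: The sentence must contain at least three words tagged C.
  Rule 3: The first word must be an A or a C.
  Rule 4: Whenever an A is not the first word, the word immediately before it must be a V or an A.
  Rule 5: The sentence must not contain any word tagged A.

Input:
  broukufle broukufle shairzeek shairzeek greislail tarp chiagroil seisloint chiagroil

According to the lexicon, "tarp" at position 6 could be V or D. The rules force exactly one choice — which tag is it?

V

Candidates per position — 1:broukufle {A,C}; 2:broukufle {A,C}; 3:shairzeek {P,D}; 4:shairzeek {P,D}; 5:greislail {C}; 6:tarp {V,D}; 7:chiagroil {P}; 8:seisloint {V,A}; 9:chiagroil {P}.
Position 1: tagging it A would leave rule 2 unsatisfiable, so it must be C.
Position 2: tagging it A would leave rule 2 unsatisfiable, so it must be C.
Position 8: tagging it A would leave rule 4 unsatisfiable, so it must be V.
Position 3: tagging it D would leave rule 1 unsatisfiable, so it must be P.
Position 4: tagging it D would leave rule 1 unsatisfiable, so it must be P.
Position 6: tagging it D would leave rule 1 unsatisfiable, so it must be V.
So the tagging must be: C C P P C V P V P.
Verifying each rule — rule 1 satisfied; rule 2 satisfied; rule 3 satisfied; rule 4 satisfied; rule 5 satisfied.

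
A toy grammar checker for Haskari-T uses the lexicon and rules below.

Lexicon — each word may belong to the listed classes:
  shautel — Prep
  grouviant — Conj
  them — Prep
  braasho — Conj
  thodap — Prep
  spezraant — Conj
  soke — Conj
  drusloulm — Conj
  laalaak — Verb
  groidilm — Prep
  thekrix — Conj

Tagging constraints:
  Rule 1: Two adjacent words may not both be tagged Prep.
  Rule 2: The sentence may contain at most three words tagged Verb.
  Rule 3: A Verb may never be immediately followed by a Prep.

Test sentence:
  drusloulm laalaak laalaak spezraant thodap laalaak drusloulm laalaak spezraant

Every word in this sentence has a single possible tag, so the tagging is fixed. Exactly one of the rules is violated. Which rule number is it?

Fixed tagging: Conj Verb Verb Conj Prep Verb Conj Verb Conj.
Rule check: R1 ✓, R2 ✗, R3 ✓.
Only rule 2 fails.

2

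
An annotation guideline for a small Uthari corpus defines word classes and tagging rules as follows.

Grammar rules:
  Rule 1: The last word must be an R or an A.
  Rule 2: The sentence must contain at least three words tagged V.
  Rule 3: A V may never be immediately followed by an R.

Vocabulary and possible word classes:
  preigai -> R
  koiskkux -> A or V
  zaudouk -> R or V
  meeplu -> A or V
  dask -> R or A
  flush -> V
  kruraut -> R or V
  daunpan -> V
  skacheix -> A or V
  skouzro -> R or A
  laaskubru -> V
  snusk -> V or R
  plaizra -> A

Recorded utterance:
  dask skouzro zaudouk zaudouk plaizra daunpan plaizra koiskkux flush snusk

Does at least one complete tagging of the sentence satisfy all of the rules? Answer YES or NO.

Candidates per position — 1:dask {R,A}; 2:skouzro {R,A}; 3:zaudouk {R,V}; 4:zaudouk {R,V}; 5:plaizra {A}; 6:daunpan {V}; 7:plaizra {A}; 8:koiskkux {A,V}; 9:flush {V}; 10:snusk {V,R}.
Every candidate sequence violates at least one rule; no consistent tagging exists.

NO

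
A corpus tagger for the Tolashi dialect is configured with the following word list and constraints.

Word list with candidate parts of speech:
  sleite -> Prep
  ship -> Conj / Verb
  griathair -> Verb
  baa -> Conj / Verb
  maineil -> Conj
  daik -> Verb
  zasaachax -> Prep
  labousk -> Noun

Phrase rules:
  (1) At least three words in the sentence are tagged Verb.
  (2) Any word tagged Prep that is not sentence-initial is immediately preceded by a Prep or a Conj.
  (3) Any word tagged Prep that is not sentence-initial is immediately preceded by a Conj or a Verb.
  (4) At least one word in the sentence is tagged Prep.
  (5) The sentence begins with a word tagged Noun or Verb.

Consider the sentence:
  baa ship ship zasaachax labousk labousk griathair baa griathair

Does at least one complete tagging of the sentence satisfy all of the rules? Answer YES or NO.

Candidates per position — 1:baa {Conj,Verb}; 2:ship {Conj,Verb}; 3:ship {Conj,Verb}; 4:zasaachax {Prep}; 5:labousk {Noun}; 6:labousk {Noun}; 7:griathair {Verb}; 8:baa {Conj,Verb}; 9:griathair {Verb}.
One satisfying assignment: Verb Verb Conj Prep Noun Noun Verb Conj Verb.
Verifying each rule — rule 1 holds; rule 2 holds; rule 3 holds; rule 4 holds; rule 5 holds.

YES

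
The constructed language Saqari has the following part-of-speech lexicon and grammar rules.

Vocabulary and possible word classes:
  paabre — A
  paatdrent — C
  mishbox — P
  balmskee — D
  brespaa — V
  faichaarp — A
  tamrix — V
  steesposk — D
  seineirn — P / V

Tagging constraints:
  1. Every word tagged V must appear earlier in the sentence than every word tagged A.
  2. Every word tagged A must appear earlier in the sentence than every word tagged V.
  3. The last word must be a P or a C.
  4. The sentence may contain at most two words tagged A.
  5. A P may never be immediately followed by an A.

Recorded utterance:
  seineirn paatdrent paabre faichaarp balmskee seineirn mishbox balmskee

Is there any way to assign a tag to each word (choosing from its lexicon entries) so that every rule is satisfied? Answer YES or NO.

NO

Candidates per position — 1:seineirn {P,V}; 2:paatdrent {C}; 3:paabre {A}; 4:faichaarp {A}; 5:balmskee {D}; 6:seineirn {P,V}; 7:mishbox {P}; 8:balmskee {D}.
Rule 3 cannot be satisfied by any choice of tags from the lexicon.
So there is no consistent tagging.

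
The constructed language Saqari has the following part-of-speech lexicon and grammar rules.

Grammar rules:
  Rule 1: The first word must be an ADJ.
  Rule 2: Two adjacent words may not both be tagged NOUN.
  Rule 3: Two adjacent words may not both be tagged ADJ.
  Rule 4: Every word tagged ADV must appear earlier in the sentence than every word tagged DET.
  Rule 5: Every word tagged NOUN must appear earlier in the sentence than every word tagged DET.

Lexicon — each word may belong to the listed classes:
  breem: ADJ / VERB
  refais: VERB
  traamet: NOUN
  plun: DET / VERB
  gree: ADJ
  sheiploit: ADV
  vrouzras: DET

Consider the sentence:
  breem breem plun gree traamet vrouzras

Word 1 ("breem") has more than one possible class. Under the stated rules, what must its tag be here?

Candidates per position — 1:breem {ADJ,VERB}; 2:breem {ADJ,VERB}; 3:plun {DET,VERB}; 4:gree {ADJ}; 5:traamet {NOUN}; 6:vrouzras {DET}.
Word 1 cannot be VERB — rule 1 would then fail for every completion. It is ADJ.
Word 2 cannot be ADJ — rule 3 would then fail for every completion. It is VERB.
Word 3 cannot be DET — rule 5 would then fail for every completion. It is VERB.
The only consistent sequence is: ADJ VERB VERB ADJ NOUN DET.
Verifying each rule — rule 1 ✓; rule 2 ✓; rule 3 ✓; rule 4 ✓; rule 5 ✓.

ADJ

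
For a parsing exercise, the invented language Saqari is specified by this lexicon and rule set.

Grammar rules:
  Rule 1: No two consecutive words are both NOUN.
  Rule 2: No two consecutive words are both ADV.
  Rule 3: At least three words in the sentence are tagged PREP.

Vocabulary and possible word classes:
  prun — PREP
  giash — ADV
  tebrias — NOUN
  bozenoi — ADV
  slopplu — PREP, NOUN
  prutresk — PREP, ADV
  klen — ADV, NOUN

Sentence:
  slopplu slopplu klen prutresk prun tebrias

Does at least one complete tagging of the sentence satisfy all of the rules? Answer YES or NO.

Candidates per position — 1:slopplu {PREP,NOUN}; 2:slopplu {PREP,NOUN}; 3:klen {ADV,NOUN}; 4:prutresk {PREP,ADV}; 5:prun {PREP}; 6:tebrias {NOUN}.
One satisfying assignment: NOUN PREP NOUN PREP PREP NOUN.
Verifying each rule — rule 1 ok; rule 2 ok; rule 3 ok.

YES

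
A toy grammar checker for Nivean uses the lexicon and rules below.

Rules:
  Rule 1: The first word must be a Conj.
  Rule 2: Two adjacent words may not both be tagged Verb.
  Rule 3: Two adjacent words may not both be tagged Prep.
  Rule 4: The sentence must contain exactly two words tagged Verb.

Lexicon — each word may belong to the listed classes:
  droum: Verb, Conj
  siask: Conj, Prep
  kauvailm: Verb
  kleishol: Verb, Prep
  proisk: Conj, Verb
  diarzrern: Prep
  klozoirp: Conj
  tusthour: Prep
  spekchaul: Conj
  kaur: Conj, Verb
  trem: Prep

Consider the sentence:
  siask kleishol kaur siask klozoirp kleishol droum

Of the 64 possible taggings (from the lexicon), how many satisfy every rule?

Candidates per position — 1:siask {Conj,Prep}; 2:kleishol {Verb,Prep}; 3:kaur {Conj,Verb}; 4:siask {Conj,Prep}; 5:klozoirp {Conj}; 6:kleishol {Verb,Prep}; 7:droum {Verb,Conj}.
There are 64 candidate sequences in total.
Checking each against the rules leaves 8 sequences.
Count = 8.

8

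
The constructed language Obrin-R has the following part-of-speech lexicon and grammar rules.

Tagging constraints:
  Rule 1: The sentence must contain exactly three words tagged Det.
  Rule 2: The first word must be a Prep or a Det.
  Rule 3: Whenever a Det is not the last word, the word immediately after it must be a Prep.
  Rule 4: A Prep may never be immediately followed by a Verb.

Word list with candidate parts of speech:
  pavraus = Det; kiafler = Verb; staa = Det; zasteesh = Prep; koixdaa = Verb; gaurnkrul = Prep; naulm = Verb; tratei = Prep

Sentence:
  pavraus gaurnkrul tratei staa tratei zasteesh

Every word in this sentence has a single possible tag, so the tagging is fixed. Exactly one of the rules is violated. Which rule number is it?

Fixed tagging: Det Prep Prep Det Prep Prep.
Applying the rules: R1 fail, R2 pass, R3 pass, R4 pass.
Only rule 1 fails.

1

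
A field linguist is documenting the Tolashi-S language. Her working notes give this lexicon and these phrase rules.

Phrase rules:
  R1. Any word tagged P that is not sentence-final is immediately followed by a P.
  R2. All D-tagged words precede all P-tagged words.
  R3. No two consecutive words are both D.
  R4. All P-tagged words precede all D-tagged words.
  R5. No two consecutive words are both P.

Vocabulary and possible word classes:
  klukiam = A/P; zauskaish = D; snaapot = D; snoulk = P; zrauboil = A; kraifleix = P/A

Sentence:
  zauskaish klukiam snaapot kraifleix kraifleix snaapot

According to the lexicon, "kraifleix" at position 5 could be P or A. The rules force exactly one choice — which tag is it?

Candidates per position — 1:zauskaish {D}; 2:klukiam {A,P}; 3:snaapot {D}; 4:kraifleix {P,A}; 5:kraifleix {P,A}; 6:snaapot {D}.
Position 2: P is ruled out by rule 1; that leaves A.
Position 4: P is ruled out by rule 1; that leaves A.
Position 5: P is ruled out by rule 1; that leaves A.
The unique satisfying tagging is: D A D A A D.
Check: rule 1 satisfied; rule 2 satisfied; rule 3 satisfied; rule 4 satisfied; rule 5 satisfied.

A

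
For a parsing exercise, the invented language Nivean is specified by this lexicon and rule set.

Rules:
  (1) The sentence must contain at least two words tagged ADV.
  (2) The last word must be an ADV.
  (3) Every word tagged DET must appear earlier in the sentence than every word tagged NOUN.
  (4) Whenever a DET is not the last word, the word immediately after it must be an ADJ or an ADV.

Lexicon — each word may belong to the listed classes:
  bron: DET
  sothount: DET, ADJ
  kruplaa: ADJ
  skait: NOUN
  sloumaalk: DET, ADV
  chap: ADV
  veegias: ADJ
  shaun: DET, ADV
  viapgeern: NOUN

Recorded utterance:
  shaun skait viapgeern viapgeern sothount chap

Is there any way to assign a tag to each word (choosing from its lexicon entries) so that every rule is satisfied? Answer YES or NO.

YES

Candidates per position — 1:shaun {DET,ADV}; 2:skait {NOUN}; 3:viapgeern {NOUN}; 4:viapgeern {NOUN}; 5:sothount {DET,ADJ}; 6:chap {ADV}.
One satisfying assignment: ADV NOUN NOUN NOUN ADJ ADV.
Verifying each rule — rule 1 holds; rule 2 holds; rule 3 holds; rule 4 holds.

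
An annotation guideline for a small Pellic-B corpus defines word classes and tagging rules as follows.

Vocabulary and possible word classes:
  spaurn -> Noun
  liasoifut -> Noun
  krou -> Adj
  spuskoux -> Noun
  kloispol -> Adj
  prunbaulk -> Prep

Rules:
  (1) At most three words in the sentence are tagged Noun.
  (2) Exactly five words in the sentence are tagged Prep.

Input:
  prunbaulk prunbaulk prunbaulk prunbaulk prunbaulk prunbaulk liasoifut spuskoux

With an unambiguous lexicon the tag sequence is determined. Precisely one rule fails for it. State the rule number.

Fixed tagging: Prep Prep Prep Prep Prep Prep Noun Noun.
Checking each rule: R1 pass, R2 fail.
Only rule 2 fails.

2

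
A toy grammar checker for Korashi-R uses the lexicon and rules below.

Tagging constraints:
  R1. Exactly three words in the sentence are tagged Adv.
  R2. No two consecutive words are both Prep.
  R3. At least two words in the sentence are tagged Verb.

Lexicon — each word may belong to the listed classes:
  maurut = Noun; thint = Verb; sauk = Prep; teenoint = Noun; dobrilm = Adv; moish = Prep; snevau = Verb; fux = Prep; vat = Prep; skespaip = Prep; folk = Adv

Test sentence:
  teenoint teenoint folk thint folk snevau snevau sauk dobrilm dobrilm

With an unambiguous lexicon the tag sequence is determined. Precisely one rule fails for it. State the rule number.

Fixed tagging: Noun Noun Adv Verb Adv Verb Verb Prep Adv Adv.
Rule check: R1 fails, R2 ok, R3 ok.
Only rule 1 fails.

1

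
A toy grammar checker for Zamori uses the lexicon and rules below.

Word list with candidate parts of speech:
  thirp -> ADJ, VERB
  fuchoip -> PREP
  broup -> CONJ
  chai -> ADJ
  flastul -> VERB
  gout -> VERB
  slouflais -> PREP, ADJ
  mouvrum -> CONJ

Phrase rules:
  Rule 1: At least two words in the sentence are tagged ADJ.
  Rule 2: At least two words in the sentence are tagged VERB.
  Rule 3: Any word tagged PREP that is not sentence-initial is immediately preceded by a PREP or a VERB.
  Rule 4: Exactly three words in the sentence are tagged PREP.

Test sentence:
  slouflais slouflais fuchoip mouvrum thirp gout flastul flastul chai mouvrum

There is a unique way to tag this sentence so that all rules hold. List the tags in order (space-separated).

PREP PREP PREP CONJ ADJ VERB VERB VERB ADJ CONJ

Candidates per position — 1:slouflais {PREP,ADJ}; 2:slouflais {PREP,ADJ}; 3:fuchoip {PREP}; 4:mouvrum {CONJ}; 5:thirp {ADJ,VERB}; 6:gout {VERB}; 7:flastul {VERB}; 8:flastul {VERB}; 9:chai {ADJ}; 10:mouvrum {CONJ}.
At position 1, choosing ADJ makes rule 3 impossible to satisfy; hence PREP.
At position 2, choosing ADJ makes rule 3 impossible to satisfy; hence PREP.
At position 5, choosing VERB makes rule 1 impossible to satisfy; hence ADJ.
The unique satisfying tagging is: PREP PREP PREP CONJ ADJ VERB VERB VERB ADJ CONJ.
Check: rule 1 ok; rule 2 ok; rule 3 ok; rule 4 ok.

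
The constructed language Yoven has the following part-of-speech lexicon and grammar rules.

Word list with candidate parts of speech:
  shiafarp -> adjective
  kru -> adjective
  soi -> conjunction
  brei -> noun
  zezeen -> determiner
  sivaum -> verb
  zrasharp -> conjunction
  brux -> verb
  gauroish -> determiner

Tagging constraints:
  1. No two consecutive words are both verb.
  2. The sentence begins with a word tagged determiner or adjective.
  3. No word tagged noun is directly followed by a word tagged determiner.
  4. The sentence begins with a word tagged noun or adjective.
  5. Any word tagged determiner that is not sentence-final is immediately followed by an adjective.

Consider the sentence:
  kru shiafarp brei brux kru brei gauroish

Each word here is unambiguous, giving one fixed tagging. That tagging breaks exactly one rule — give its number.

Fixed tagging: adjective adjective noun verb adjective noun determiner.
Checking each rule: R1 ✓, R2 ✓, R3 ✗, R4 ✓, R5 ✓.
Only rule 3 fails.

3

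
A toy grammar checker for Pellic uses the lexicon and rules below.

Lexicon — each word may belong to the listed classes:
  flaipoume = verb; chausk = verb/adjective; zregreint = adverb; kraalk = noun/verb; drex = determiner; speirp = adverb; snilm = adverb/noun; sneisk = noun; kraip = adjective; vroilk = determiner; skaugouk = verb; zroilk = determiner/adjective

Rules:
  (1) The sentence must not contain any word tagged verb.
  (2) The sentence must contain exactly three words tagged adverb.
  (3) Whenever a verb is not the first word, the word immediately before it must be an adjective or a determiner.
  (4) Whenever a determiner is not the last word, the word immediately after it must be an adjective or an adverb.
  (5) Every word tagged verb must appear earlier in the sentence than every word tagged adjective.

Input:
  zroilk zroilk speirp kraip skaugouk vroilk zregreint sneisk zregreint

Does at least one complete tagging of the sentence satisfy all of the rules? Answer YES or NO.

Candidates per position — 1:zroilk {determiner,adjective}; 2:zroilk {determiner,adjective}; 3:speirp {adverb}; 4:kraip {adjective}; 5:skaugouk {verb}; 6:vroilk {determiner}; 7:zregreint {adverb}; 8:sneisk {noun}; 9:zregreint {adverb}.
Rule 1 cannot be satisfied by any choice of tags from the lexicon.
So there is no consistent tagging.

NO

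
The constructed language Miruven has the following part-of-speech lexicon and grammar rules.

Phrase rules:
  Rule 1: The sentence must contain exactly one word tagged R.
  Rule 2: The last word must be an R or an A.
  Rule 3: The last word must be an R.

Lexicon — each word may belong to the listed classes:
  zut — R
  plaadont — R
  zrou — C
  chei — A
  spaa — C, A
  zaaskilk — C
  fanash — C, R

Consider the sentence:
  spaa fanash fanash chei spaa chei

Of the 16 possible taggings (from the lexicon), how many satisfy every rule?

0

Candidates per position — 1:spaa {C,A}; 2:fanash {C,R}; 3:fanash {C,R}; 4:chei {A}; 5:spaa {C,A}; 6:chei {A}.
There are 16 candidate sequences in total.
Rule 3 cannot be satisfied by any choice of tags from the lexicon.
So there is no consistent tagging.
Count = 0.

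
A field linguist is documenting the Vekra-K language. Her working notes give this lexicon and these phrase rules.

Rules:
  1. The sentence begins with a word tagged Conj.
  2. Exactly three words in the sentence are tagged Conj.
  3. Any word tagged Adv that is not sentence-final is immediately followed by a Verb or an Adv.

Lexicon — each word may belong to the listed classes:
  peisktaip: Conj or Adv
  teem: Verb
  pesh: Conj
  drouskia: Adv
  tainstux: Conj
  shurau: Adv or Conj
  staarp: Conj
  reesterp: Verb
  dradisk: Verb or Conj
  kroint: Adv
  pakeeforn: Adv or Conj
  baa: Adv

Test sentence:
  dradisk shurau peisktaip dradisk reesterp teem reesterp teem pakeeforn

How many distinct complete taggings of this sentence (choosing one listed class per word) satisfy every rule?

Candidates per position — 1:dradisk {Verb,Conj}; 2:shurau {Adv,Conj}; 3:peisktaip {Conj,Adv}; 4:dradisk {Verb,Conj}; 5:reesterp {Verb}; 6:teem {Verb}; 7:reesterp {Verb}; 8:teem {Verb}; 9:pakeeforn {Adv,Conj}.
There are 32 candidate sequences in total.
The sequences that satisfy every rule: Conj Conj Conj Verb Verb Verb Verb Verb Adv; Conj Conj Adv Verb Verb Verb Verb Verb Conj.
Count = 2.

2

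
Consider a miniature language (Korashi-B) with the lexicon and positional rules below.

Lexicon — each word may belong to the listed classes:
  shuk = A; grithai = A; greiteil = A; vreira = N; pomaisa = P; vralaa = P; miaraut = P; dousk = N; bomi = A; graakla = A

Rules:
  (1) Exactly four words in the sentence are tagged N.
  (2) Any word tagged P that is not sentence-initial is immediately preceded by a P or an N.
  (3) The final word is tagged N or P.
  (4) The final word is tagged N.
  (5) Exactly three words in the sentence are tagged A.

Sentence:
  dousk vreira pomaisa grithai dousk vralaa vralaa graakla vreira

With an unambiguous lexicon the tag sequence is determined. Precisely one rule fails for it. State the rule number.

5

Fixed tagging: N N P A N P P A N.
Applying the rules: R1 ok, R2 ok, R3 ok, R4 ok, R5 fails.
Only rule 5 fails.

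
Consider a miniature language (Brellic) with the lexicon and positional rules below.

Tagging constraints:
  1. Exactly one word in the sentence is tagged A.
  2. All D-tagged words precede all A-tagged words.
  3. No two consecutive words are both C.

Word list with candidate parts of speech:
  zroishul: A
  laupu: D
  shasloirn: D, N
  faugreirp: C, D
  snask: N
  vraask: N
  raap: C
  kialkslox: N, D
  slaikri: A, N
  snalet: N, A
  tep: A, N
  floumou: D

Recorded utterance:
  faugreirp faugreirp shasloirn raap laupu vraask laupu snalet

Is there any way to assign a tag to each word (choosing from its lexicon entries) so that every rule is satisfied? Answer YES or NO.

Candidates per position — 1:faugreirp {C,D}; 2:faugreirp {C,D}; 3:shasloirn {D,N}; 4:raap {C}; 5:laupu {D}; 6:vraask {N}; 7:laupu {D}; 8:snalet {N,A}.
One satisfying assignment: D D N C D N D A.
Checking: rule 1 ✓; rule 2 ✓; rule 3 ✓.

YES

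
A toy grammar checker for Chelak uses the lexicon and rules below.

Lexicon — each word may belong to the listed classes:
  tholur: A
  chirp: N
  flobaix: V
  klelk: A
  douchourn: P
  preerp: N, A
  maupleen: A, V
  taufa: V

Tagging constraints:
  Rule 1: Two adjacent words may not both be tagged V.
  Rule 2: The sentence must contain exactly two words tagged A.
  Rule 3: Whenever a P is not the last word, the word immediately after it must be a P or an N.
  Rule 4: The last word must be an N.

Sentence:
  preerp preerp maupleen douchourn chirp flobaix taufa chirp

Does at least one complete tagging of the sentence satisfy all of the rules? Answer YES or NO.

NO

Candidates per position — 1:preerp {N,A}; 2:preerp {N,A}; 3:maupleen {A,V}; 4:douchourn {P}; 5:chirp {N}; 6:flobaix {V}; 7:taufa {V}; 8:chirp {N}.
Rule 1 cannot be satisfied by any choice of tags from the lexicon.
So there is no consistent tagging.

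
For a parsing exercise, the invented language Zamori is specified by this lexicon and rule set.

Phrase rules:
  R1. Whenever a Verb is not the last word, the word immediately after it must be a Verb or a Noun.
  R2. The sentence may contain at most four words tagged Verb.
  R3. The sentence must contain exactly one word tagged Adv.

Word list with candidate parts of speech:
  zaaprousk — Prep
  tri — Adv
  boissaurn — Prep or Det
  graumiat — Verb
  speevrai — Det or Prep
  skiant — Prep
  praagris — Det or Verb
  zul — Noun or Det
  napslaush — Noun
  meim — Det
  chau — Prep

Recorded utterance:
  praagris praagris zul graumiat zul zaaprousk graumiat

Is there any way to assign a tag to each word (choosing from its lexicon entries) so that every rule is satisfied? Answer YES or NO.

NO

Candidates per position — 1:praagris {Det,Verb}; 2:praagris {Det,Verb}; 3:zul {Noun,Det}; 4:graumiat {Verb}; 5:zul {Noun,Det}; 6:zaaprousk {Prep}; 7:graumiat {Verb}.
Rule 3 cannot be satisfied by any choice of tags from the lexicon.
So there is no consistent tagging.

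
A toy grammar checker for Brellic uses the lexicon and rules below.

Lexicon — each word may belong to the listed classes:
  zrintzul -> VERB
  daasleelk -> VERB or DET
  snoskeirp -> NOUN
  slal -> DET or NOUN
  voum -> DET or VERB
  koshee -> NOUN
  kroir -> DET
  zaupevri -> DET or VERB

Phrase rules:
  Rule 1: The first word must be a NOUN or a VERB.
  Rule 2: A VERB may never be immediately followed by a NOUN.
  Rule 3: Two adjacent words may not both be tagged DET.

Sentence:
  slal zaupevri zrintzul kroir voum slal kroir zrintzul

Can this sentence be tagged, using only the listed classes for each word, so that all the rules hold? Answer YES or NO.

Candidates per position — 1:slal {DET,NOUN}; 2:zaupevri {DET,VERB}; 3:zrintzul {VERB}; 4:kroir {DET}; 5:voum {DET,VERB}; 6:slal {DET,NOUN}; 7:kroir {DET}; 8:zrintzul {VERB}.
Every candidate sequence violates at least one rule; no consistent tagging exists.

NO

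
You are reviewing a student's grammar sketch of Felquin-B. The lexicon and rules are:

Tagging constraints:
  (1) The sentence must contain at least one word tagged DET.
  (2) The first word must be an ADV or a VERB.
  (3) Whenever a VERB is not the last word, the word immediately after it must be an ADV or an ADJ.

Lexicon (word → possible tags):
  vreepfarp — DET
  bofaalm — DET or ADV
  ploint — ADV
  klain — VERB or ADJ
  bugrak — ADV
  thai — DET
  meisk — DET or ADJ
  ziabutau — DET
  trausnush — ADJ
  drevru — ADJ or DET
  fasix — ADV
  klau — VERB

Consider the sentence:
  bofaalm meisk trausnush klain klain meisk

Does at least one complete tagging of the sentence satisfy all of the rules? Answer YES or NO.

YES

Candidates per position — 1:bofaalm {DET,ADV}; 2:meisk {DET,ADJ}; 3:trausnush {ADJ}; 4:klain {VERB,ADJ}; 5:klain {VERB,ADJ}; 6:meisk {DET,ADJ}.
One satisfying assignment: ADV DET ADJ VERB ADJ ADJ.
Checking: rule 1 satisfied; rule 2 satisfied; rule 3 satisfied.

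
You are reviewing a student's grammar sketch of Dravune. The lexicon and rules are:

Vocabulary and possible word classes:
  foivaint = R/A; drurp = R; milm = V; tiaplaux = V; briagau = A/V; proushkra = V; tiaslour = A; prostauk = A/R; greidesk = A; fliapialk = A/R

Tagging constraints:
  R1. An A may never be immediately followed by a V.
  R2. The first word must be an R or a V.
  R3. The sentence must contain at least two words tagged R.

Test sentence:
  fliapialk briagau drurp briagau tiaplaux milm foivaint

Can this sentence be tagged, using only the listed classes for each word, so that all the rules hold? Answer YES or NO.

Candidates per position — 1:fliapialk {A,R}; 2:briagau {A,V}; 3:drurp {R}; 4:briagau {A,V}; 5:tiaplaux {V}; 6:milm {V}; 7:foivaint {R,A}.
One satisfying assignment: R V R V V V R.
Check: rule 1 holds; rule 2 holds; rule 3 holds.

YES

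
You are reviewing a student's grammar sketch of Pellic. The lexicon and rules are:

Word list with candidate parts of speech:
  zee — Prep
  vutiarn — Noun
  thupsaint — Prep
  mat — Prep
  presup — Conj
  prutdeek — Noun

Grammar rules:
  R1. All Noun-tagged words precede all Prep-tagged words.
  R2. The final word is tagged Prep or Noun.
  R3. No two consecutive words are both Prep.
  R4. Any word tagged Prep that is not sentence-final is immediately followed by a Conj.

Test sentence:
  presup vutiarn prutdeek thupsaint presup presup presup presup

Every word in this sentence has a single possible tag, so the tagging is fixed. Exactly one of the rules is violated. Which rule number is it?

Fixed tagging: Conj Noun Noun Prep Conj Conj Conj Conj.
Applying the rules: R1 ok, R2 fails, R3 ok, R4 ok.
Only rule 2 fails.

2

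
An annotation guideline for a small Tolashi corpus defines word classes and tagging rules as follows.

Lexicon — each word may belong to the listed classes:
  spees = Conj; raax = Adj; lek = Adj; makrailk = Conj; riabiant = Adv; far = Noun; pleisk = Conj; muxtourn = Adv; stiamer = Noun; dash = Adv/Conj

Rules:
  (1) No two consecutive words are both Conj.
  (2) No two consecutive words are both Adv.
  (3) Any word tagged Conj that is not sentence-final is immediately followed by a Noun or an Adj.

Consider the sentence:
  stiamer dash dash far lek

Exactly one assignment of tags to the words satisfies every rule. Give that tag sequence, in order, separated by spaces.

Candidates per position — 1:stiamer {Noun}; 2:dash {Adv,Conj}; 3:dash {Adv,Conj}; 4:far {Noun}; 5:lek {Adj}.
Position 2: tagging it Conj would leave rule 3 unsatisfiable, so it must be Adv.
Position 3: tagging it Adv would leave rule 2 unsatisfiable, so it must be Conj.
The unique satisfying tagging is: Noun Adv Conj Noun Adj.
Check: rule 1 ✓; rule 2 ✓; rule 3 ✓.

Noun Adv Conj Noun Adj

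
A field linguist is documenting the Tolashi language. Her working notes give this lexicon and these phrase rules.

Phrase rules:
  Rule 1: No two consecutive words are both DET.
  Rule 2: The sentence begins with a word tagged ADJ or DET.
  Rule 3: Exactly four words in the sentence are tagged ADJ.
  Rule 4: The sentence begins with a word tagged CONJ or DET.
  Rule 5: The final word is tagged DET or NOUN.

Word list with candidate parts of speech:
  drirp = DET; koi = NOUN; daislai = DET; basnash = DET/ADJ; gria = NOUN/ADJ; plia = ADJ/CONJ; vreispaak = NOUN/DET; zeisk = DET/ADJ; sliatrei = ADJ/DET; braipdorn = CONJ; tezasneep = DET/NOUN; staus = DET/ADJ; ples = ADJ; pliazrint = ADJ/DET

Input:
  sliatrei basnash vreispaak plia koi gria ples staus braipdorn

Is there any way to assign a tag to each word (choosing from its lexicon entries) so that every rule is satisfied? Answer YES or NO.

Candidates per position — 1:sliatrei {ADJ,DET}; 2:basnash {DET,ADJ}; 3:vreispaak {NOUN,DET}; 4:plia {ADJ,CONJ}; 5:koi {NOUN}; 6:gria {NOUN,ADJ}; 7:ples {ADJ}; 8:staus {DET,ADJ}; 9:braipdorn {CONJ}.
Rule 5 cannot be satisfied by any choice of tags from the lexicon.
So there is no consistent tagging.

NO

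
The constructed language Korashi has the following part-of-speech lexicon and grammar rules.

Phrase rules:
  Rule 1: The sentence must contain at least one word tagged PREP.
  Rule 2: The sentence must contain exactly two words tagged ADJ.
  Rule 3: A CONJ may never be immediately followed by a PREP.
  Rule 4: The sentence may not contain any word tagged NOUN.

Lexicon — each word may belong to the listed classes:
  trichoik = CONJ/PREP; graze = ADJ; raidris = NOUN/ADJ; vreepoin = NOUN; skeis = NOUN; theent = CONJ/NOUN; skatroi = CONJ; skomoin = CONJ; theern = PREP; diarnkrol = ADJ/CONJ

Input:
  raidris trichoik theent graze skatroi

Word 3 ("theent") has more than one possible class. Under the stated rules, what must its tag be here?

CONJ

Candidates per position — 1:raidris {NOUN,ADJ}; 2:trichoik {CONJ,PREP}; 3:theent {CONJ,NOUN}; 4:graze {ADJ}; 5:skatroi {CONJ}.
Position 1: tagging it NOUN would leave rule 2 unsatisfiable, so it must be ADJ.
Position 2: tagging it CONJ would leave rule 1 unsatisfiable, so it must be PREP.
Position 3: tagging it NOUN would leave rule 4 unsatisfiable, so it must be CONJ.
The only consistent sequence is: ADJ PREP CONJ ADJ CONJ.
Rule-by-rule: rule 1 satisfied; rule 2 satisfied; rule 3 satisfied; rule 4 satisfied.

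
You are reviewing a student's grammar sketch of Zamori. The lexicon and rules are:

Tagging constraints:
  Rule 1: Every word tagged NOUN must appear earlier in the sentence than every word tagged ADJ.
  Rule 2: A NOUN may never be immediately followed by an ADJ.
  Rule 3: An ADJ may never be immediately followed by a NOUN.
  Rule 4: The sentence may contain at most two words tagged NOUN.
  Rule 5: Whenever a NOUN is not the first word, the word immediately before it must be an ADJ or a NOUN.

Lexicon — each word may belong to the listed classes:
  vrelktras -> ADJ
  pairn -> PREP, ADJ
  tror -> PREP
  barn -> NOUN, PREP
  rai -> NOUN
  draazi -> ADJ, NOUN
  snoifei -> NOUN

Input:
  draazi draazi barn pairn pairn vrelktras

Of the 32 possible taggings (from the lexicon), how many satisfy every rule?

8

Candidates per position — 1:draazi {ADJ,NOUN}; 2:draazi {ADJ,NOUN}; 3:barn {NOUN,PREP}; 4:pairn {PREP,ADJ}; 5:pairn {PREP,ADJ}; 6:vrelktras {ADJ}.
There are 32 candidate sequences in total.
Checking each against the rules leaves 8 sequences.
Count = 8.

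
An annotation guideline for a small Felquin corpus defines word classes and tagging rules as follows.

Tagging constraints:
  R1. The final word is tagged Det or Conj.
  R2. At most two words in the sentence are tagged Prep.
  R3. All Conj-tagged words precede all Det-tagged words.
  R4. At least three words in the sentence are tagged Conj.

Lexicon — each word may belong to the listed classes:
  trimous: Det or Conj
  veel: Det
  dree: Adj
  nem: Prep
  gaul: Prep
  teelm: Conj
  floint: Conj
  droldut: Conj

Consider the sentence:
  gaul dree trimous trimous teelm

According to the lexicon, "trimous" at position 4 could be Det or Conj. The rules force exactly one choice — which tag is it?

Conj

Candidates per position — 1:gaul {Prep}; 2:dree {Adj}; 3:trimous {Det,Conj}; 4:trimous {Det,Conj}; 5:teelm {Conj}.
Position 3: tagging it Det would leave rule 3 unsatisfiable, so it must be Conj.
Position 4: tagging it Det would leave rule 3 unsatisfiable, so it must be Conj.
So the tagging must be: Prep Adj Conj Conj Conj.
Checking: rule 1 holds; rule 2 holds; rule 3 holds; rule 4 holds.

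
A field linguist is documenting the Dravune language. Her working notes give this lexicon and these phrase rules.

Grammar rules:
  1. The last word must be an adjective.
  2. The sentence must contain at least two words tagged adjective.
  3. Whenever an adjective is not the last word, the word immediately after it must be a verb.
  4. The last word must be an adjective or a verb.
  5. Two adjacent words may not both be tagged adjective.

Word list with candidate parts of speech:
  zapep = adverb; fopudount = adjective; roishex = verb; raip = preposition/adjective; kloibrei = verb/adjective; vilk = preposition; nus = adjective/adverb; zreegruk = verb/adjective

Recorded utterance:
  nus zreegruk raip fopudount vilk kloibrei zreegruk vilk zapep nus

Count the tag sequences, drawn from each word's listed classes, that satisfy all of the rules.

0

Candidates per position — 1:nus {adjective,adverb}; 2:zreegruk {verb,adjective}; 3:raip {preposition,adjective}; 4:fopudount {adjective}; 5:vilk {preposition}; 6:kloibrei {verb,adjective}; 7:zreegruk {verb,adjective}; 8:vilk {preposition}; 9:zapep {adverb}; 10:nus {adjective,adverb}.
There are 64 candidate sequences in total.
Rule 3 cannot be satisfied by any choice of tags from the lexicon.
So there is no consistent tagging.
Count = 0.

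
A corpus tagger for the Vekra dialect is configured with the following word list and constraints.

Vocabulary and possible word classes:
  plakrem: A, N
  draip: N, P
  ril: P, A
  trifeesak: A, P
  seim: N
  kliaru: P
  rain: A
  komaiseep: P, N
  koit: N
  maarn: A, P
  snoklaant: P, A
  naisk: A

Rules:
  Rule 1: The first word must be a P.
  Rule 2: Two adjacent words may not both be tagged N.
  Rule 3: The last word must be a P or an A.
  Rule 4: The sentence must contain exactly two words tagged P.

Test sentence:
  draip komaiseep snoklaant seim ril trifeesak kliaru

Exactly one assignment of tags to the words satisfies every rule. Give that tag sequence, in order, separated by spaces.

P N A N A A P

Candidates per position — 1:draip {N,P}; 2:komaiseep {P,N}; 3:snoklaant {P,A}; 4:seim {N}; 5:ril {P,A}; 6:trifeesak {A,P}; 7:kliaru {P}.
If word 1 were N, no tagging could satisfy rule 1; so word 1 is P.
If word 2 were P, no tagging could satisfy rule 4; so word 2 is N.
If word 3 were P, no tagging could satisfy rule 4; so word 3 is A.
If word 5 were P, no tagging could satisfy rule 4; so word 5 is A.
If word 6 were P, no tagging could satisfy rule 4; so word 6 is A.
The only consistent sequence is: P N A N A A P.
Check: rule 1 holds; rule 2 holds; rule 3 holds; rule 4 holds.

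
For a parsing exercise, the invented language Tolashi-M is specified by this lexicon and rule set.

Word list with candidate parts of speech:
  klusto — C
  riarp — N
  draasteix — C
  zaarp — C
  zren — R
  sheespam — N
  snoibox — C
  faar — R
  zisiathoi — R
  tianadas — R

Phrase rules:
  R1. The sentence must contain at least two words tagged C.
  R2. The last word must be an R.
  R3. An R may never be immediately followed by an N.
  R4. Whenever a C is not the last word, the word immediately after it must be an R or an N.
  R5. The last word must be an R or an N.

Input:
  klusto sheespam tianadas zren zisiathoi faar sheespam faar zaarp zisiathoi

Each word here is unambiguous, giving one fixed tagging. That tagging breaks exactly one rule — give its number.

Fixed tagging: C N R R R R N R C R.
Rule check: R1 ✓, R2 ✓, R3 ✗, R4 ✓, R5 ✓.
Only rule 3 fails.

3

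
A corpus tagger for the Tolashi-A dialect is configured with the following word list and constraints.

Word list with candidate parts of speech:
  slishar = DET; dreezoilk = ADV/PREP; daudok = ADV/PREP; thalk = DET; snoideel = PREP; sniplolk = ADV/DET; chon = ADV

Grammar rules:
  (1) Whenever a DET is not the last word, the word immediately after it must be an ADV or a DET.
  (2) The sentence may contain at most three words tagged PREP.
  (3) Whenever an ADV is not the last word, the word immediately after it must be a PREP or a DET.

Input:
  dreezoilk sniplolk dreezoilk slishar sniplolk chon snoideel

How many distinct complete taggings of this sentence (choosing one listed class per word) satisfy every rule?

Candidates per position — 1:dreezoilk {ADV,PREP}; 2:sniplolk {ADV,DET}; 3:dreezoilk {ADV,PREP}; 4:slishar {DET}; 5:sniplolk {ADV,DET}; 6:chon {ADV}; 7:snoideel {PREP}.
There are 16 candidate sequences in total.
The sequences that satisfy every rule: ADV DET ADV DET DET ADV PREP; PREP ADV PREP DET DET ADV PREP; PREP DET ADV DET DET ADV PREP.
Count = 3.

3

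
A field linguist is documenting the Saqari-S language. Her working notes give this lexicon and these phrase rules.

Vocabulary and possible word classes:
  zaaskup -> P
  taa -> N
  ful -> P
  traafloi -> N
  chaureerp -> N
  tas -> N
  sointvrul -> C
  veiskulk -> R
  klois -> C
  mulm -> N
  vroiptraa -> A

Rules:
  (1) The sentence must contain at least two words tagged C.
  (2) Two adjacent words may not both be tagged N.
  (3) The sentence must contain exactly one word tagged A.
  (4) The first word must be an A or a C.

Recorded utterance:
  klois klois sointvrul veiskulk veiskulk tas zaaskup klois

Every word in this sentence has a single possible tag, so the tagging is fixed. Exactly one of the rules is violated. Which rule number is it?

Fixed tagging: C C C R R N P C.
Checking each rule: R1 ✓, R2 ✓, R3 ✗, R4 ✓.
Only rule 3 fails.

3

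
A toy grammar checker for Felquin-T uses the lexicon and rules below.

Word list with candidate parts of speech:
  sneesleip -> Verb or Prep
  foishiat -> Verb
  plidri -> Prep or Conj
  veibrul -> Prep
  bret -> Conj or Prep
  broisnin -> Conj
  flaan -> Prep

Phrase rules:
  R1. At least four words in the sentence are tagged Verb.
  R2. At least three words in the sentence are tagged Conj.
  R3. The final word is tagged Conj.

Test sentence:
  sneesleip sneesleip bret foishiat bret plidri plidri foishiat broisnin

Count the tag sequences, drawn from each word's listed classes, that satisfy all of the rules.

11

Candidates per position — 1:sneesleip {Verb,Prep}; 2:sneesleip {Verb,Prep}; 3:bret {Conj,Prep}; 4:foishiat {Verb}; 5:bret {Conj,Prep}; 6:plidri {Prep,Conj}; 7:plidri {Prep,Conj}; 8:foishiat {Verb}; 9:broisnin {Conj}.
There are 64 candidate sequences in total.
Checking each against the rules leaves 11 sequences.
Count = 11.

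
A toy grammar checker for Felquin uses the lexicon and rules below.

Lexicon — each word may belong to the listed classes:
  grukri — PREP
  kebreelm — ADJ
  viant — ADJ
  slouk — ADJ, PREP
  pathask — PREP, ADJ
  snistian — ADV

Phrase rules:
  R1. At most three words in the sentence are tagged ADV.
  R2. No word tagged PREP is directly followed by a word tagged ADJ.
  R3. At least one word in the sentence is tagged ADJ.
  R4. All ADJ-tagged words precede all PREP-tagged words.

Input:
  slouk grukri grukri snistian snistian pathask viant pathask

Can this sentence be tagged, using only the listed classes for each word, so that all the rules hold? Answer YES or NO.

Candidates per position — 1:slouk {ADJ,PREP}; 2:grukri {PREP}; 3:grukri {PREP}; 4:snistian {ADV}; 5:snistian {ADV}; 6:pathask {PREP,ADJ}; 7:viant {ADJ}; 8:pathask {PREP,ADJ}.
Rule 4 cannot be satisfied by any choice of tags from the lexicon.
So there is no consistent tagging.

NO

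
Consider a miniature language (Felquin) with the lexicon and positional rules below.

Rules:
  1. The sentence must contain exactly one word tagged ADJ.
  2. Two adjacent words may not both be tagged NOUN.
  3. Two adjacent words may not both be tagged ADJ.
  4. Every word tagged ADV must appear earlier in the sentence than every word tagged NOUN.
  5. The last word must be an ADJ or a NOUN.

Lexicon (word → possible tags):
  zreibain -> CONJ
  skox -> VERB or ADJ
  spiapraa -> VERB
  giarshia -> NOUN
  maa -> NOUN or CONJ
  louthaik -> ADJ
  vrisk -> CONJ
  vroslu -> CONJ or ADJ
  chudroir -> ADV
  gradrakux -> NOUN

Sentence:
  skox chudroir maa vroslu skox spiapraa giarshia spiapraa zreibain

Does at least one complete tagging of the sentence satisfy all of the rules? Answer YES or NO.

Candidates per position — 1:skox {VERB,ADJ}; 2:chudroir {ADV}; 3:maa {NOUN,CONJ}; 4:vroslu {CONJ,ADJ}; 5:skox {VERB,ADJ}; 6:spiapraa {VERB}; 7:giarshia {NOUN}; 8:spiapraa {VERB}; 9:zreibain {CONJ}.
Rule 5 cannot be satisfied by any choice of tags from the lexicon.
So there is no consistent tagging.

NO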